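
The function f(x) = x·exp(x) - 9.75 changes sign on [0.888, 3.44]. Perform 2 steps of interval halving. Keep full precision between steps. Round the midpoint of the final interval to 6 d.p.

1.845000

f(0.888000) = -7.591925, f(3.440000) = 97.533136 (opposite signs)
step 1: m = 2.164000, f(m) = 9.089550 > 0 → root in [0.888000, 2.164000]
step 2: m = 1.526000, f(m) = -2.730795 < 0 → root in [1.526000, 2.164000]
Midpoint of [1.526000, 2.164000] = 1.845000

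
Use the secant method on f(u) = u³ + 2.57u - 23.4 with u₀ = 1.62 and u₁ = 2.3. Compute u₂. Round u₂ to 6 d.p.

f(u_0) = -14.985072, f(u_1) = -5.322000
u_2 = 2.300000 - (-5.322000)·(2.300000 - 1.620000)/(-5.322000 - (-14.985072)) = 2.674514; f(u_2) = 2.604377

2.674514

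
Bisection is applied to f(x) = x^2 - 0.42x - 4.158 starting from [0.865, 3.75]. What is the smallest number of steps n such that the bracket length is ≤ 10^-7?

Initial width b − a = 3.75 − 0.865 = 2.885000.
After n steps the width is (b−a)/2^n; need (b−a)/2^n ≤ 10^-7.
So n ≥ log₂(2.885000/10^-7) = log₂(28850000.0000) ≈ 24.7821.
Hence n = 25.

25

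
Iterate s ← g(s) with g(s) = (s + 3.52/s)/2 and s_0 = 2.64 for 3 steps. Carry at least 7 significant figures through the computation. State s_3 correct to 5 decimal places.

s_1 = g(2.640000) = 1.986667
s_2 = g(1.986667) = 1.879239
s_3 = g(1.879239) = 1.876169

1.87617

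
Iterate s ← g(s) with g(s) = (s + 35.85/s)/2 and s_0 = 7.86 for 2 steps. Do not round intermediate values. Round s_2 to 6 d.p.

s_1 = g(7.860000) = 6.210534
s_2 = g(6.210534) = 5.991492

5.991492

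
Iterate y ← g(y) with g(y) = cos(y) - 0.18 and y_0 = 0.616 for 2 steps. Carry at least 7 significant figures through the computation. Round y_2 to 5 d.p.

0.62436

y_1 = g(0.616000) = 0.636196
y_2 = g(0.636196) = 0.624362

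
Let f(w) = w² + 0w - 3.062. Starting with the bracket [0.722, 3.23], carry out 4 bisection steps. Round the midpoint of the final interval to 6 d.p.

f(0.722000) = -2.540716, f(3.230000) = 7.370900 (opposite signs)
step 1: m = 1.976000, f(m) = 0.842576 > 0 → root in [0.722000, 1.976000]
step 2: m = 1.349000, f(m) = -1.242199 < 0 → root in [1.349000, 1.976000]
step 3: m = 1.662500, f(m) = -0.298094 < 0 → root in [1.662500, 1.976000]
step 4: m = 1.819250, f(m) = 0.247671 > 0 → root in [1.662500, 1.819250]
Midpoint of [1.662500, 1.819250] = 1.740875

1.740875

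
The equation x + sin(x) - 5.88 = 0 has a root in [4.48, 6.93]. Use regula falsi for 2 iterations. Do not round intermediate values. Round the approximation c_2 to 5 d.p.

f(4.480000) = -2.373119, f(6.930000) = 1.652648
step 1: c = 5.924232, f(c) = -0.307062 < 0 → new bracket [5.924232, 6.930000]
step 2: c = 6.081823, f(c) = 0.001820 > 0 → new bracket [5.924232, 6.081823]

6.08182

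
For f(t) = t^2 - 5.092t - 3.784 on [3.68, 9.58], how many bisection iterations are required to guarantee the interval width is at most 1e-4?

Initial width b − a = 9.58 − 3.68 = 5.900000.
After n steps the width is (b−a)/2^n; need (b−a)/2^n ≤ 1e-4.
So n ≥ log₂(5.900000/1e-4) = log₂(59000.0000) ≈ 15.8484.
Hence n = 16.

16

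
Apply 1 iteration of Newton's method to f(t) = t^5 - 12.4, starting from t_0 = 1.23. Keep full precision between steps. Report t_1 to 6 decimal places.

Newton update: t ← t − f(t)/f'(t).
f'(t) = 5t^4
t_0 = 1.230000: f = -9.584694, f' = 11.444332 → t_1 = 1.230000 - (-9.584694)/(11.444332) = 2.067506

2.067506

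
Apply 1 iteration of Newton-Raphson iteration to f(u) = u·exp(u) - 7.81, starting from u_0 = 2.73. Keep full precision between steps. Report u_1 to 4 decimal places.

Newton update: u ← u − f(u)/f'(u).
f'(u) = (u + 1)·exp(u)
u_0 = 2.730000: f = 34.048782, f' = 57.191669 → u_1 = 2.730000 - (34.048782)/(57.191669) = 2.134655

2.1347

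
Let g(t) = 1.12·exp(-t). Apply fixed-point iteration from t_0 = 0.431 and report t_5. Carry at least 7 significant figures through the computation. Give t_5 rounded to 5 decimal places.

0.62491

t_1 = g(0.431000) = 0.727842
t_2 = g(0.727842) = 0.540904
t_3 = g(0.540904) = 0.652088
t_4 = g(0.652088) = 0.583472
t_5 = g(0.583472) = 0.624913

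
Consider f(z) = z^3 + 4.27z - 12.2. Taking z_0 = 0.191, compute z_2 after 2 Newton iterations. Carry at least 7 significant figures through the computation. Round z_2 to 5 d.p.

Newton update: z ← z − f(z)/f'(z).
f'(z) = 3z^2 + 4.27
z_0 = 0.191000: f = -11.377462, f' = 4.379443 → z_1 = 0.191000 - (-11.377462)/(4.379443) = 2.788924
z_1 = 2.788924: f = 21.401240, f' = 27.604299 → z_2 = 2.788924 - (21.401240)/(27.604299) = 2.013638

2.01364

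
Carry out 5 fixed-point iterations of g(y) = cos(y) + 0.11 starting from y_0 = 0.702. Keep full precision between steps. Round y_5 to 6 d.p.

y_1 = g(0.702000) = 0.873552
y_2 = g(0.873552) = 0.752107
y_3 = g(0.752107) = 0.840251
y_4 = g(0.840251) = 0.777276
y_5 = g(0.777276) = 0.822827

0.822827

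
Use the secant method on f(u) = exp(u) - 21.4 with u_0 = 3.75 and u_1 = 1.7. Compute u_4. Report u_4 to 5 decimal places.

2.95628

Secant update: u_(k+1) = u_k − f(u_k)·(u_k − u_(k-1))/(f(u_k) − f(u_(k-1))).
f(u_0) = 21.121082, f(u_1) = -15.926053
u_2 = 1.700000 - (-15.926053)·(1.700000 - 3.750000)/(-15.926053 - (21.121082)) = 2.581267; f(u_2) = -8.186134
u_3 = 2.581267 - (-8.186134)·(2.581267 - 1.700000)/(-8.186134 - (-15.926053)) = 3.513340; f(u_3) = 12.160155
u_4 = 3.513340 - (12.160155)·(3.513340 - 2.581267)/(12.160155 - (-8.186134)) = 2.956277; f(u_4) = -2.173736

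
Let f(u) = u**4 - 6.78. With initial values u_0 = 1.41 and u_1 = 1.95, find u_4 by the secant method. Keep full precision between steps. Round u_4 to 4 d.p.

1.6145

Secant update: u_(k+1) = u_k − f(u_k)·(u_k − u_(k-1))/(f(u_k) − f(u_(k-1))).
f(u_0) = -2.827458, f(u_1) = 7.679006
u_2 = 1.950000 - (7.679006)·(1.950000 - 1.410000)/(7.679006 - (-2.827458)) = 1.555323; f(u_2) = -0.928301
u_3 = 1.555323 - (-0.928301)·(1.555323 - 1.950000)/(-0.928301 - (7.679006)) = 1.597889; f(u_3) = -0.260923
u_4 = 1.597889 - (-0.260923)·(1.597889 - 1.555323)/(-0.260923 - (-0.928301)) = 1.614531; f(u_4) = 0.014933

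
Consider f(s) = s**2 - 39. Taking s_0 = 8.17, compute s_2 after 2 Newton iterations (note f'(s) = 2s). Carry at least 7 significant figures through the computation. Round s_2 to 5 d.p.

Newton update: s ← s − f(s)/f'(s).
s_0 = 8.170000: f = 27.748900, f' = 16.340000 → s_1 = 8.170000 - (27.748900)/(16.340000) = 6.471781
s_1 = 6.471781: f = 2.883948, f' = 12.943562 → s_2 = 6.471781 - (2.883948)/(12.943562) = 6.248971

6.24897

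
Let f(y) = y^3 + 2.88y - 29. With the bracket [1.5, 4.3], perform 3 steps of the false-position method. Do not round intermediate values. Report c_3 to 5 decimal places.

2.67694

False-position update: c = (a·f(b) − b·f(a))/(f(b) − f(a)); replace the endpoint whose sign matches f(c).
f(1.500000) = -21.305000, f(4.300000) = 62.891000
step 1: c = 2.208513, f(c) = -11.867387 < 0 → new bracket [2.208513, 4.300000]
step 2: c = 2.540523, f(c) = -5.286110 < 0 → new bracket [2.540523, 4.300000]
step 3: c = 2.676944, f(c) = -2.107348 < 0 → new bracket [2.676944, 4.300000]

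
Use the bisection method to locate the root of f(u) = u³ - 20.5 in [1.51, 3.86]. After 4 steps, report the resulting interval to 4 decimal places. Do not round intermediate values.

f(1.510000) = -17.057049, f(3.860000) = 37.012456 (opposite signs)
step 1: m = 2.685000, f(m) = -1.143231 < 0 → root in [2.685000, 3.860000]
step 2: m = 3.272500, f(m) = 14.546041 > 0 → root in [2.685000, 3.272500]
step 3: m = 2.978750, f(m) = 5.930304 > 0 → root in [2.685000, 2.978750]
step 4: m = 2.831875, f(m) = 2.210267 > 0 → root in [2.685000, 2.831875]

[2.6850, 2.8319]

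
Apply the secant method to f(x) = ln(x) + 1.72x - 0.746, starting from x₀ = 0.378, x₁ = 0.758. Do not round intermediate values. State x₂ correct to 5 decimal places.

Secant update: x_(k+1) = x_k − f(x_k)·(x_k − x_(k-1))/(f(x_k) − f(x_(k-1))).
f(x_0) = -1.068701, f(x_1) = 0.280688
x_2 = 0.758000 - (0.280688)·(0.758000 - 0.378000)/(0.280688 - (-1.068701)) = 0.678956; f(x_2) = 0.034605

0.67896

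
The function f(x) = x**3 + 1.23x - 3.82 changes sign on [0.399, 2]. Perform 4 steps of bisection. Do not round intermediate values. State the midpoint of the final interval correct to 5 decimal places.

f(0.399000) = -3.265709, f(2.000000) = 6.640000 (opposite signs)
step 1: m = 1.199500, f(m) = -0.618774 < 0 → root in [1.199500, 2.000000]
step 2: m = 1.599750, f(m) = 2.241773 > 0 → root in [1.199500, 1.599750]
step 3: m = 1.399625, f(m) = 0.643334 > 0 → root in [1.199500, 1.399625]
step 4: m = 1.299562, f(m) = -0.026756 < 0 → root in [1.299562, 1.399625]
Midpoint of [1.299562, 1.399625] = 1.349594

1.34959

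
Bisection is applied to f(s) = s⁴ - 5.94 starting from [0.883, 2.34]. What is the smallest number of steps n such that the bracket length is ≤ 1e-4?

14

Initial width b − a = 2.34 − 0.883 = 1.457000.
After n steps the width is (b−a)/2^n; need (b−a)/2^n ≤ 1e-4.
So n ≥ log₂(1.457000/1e-4) = log₂(14570.0000) ≈ 13.8307.
Hence n = 14.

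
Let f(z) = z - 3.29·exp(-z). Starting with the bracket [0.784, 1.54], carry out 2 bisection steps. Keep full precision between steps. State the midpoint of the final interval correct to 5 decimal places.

1.06750

f(0.784000) = -0.718135, f(1.540000) = 0.834686 (opposite signs)
step 1: m = 1.162000, f(m) = 0.132691 > 0 → root in [0.784000, 1.162000]
step 2: m = 0.973000, f(m) = -0.270447 < 0 → root in [0.973000, 1.162000]
Midpoint of [0.973000, 1.162000] = 1.067500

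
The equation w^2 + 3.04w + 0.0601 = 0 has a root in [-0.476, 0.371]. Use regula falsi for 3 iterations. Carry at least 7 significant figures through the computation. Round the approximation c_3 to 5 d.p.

-0.02072

f(-0.476000) = -1.160364, f(0.371000) = 1.325581
step 1: c = -0.080646, f(c) = -0.178560 < 0 → new bracket [-0.080646, 0.371000]
step 2: c = -0.027030, f(c) = -0.021341 < 0 → new bracket [-0.027030, 0.371000]
step 3: c = -0.020724, f(c) = -0.002470 < 0 → new bracket [-0.020724, 0.371000]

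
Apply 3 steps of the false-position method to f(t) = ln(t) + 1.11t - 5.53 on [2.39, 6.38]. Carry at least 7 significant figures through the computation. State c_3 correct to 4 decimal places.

3.7834

f(2.390000) = -2.005807, f(6.380000) = 3.404968
step 1: c = 3.869117, f(c) = 0.117746 > 0 → new bracket [2.390000, 3.869117]
step 2: c = 3.787103, f(c) = 0.005286 > 0 → new bracket [2.390000, 3.787103]
step 3: c = 3.783431, f(c) = 0.000240 > 0 → new bracket [2.390000, 3.783431]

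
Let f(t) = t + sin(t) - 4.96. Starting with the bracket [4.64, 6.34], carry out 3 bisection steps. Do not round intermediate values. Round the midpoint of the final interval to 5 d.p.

5.59625

f(4.640000) = -1.317381, f(6.340000) = 1.436784 (opposite signs)
step 1: m = 5.490000, f(m) = -0.182592 < 0 → root in [5.490000, 6.340000]
step 2: m = 5.915000, f(m) = 0.595077 > 0 → root in [5.490000, 5.915000]
step 3: m = 5.702500, f(m) = 0.193903 > 0 → root in [5.490000, 5.702500]
Midpoint of [5.490000, 5.702500] = 5.596250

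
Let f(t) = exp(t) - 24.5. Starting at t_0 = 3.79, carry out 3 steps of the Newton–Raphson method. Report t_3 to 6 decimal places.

3.198723

Newton update: t ← t − f(t)/f'(t).
f'(t) = exp(t)
t_0 = 3.790000: f = 19.756400, f' = 44.256400 → t_1 = 3.790000 - (19.756400)/(44.256400) = 3.343592
t_1 = 3.343592: f = 3.820679, f' = 28.320679 → t_2 = 3.343592 - (3.820679)/(28.320679) = 3.208684
t_2 = 3.208684: f = 0.246511, f' = 24.746511 → t_3 = 3.208684 - (0.246511)/(24.746511) = 3.198723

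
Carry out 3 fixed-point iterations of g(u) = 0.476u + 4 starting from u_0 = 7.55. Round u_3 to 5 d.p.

u_1 = g(7.550000) = 7.593800
u_2 = g(7.593800) = 7.614649
u_3 = g(7.614649) = 7.624573

7.62457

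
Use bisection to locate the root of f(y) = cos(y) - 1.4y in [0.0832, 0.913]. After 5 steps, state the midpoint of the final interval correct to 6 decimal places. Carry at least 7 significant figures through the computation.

0.588859

f(0.083200) = 0.880061, f(0.913000) = -0.666826 (opposite signs)
step 1: m = 0.498100, f(m) = 0.181152 > 0 → root in [0.498100, 0.913000]
step 2: m = 0.705550, f(m) = -0.226515 < 0 → root in [0.498100, 0.705550]
step 3: m = 0.601825, f(m) = -0.018251 < 0 → root in [0.498100, 0.601825]
step 4: m = 0.549963, f(m) = 0.082597 > 0 → root in [0.549963, 0.601825]
step 5: m = 0.575894, f(m) = 0.032455 > 0 → root in [0.575894, 0.601825]
Midpoint of [0.575894, 0.601825] = 0.588859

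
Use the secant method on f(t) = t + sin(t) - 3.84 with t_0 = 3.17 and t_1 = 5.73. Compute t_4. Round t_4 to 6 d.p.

Secant update: t_(k+1) = t_k − f(t_k)·(t_k − t_(k-1))/(f(t_k) − f(t_(k-1))).
f(t_0) = -0.698404, f(t_1) = 1.364600
t_2 = 5.730000 - (1.364600)·(5.730000 - 3.170000)/(1.364600 - (-0.698404)) = 4.036655; f(t_2) = -0.583593
t_3 = 4.036655 - (-0.583593)·(4.036655 - 5.730000)/(-0.583593 - (1.364600)) = 4.543907; f(t_3) = -0.281933
t_4 = 4.543907 - (-0.281933)·(4.543907 - 4.036655)/(-0.281933 - (-0.583593)) = 5.017989; f(t_4) = 0.224322

5.017989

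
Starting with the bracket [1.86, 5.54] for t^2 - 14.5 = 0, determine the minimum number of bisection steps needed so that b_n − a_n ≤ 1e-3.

Initial width b − a = 5.54 − 1.86 = 3.680000.
After n steps the width is (b−a)/2^n; need (b−a)/2^n ≤ 1e-3.
So n ≥ log₂(3.680000/1e-3) = log₂(3680.0000) ≈ 11.8455.
Hence n = 12.

12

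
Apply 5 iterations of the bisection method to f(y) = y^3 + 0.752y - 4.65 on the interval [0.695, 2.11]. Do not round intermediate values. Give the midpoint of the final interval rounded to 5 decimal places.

1.51305

f(0.695000) = -3.791658, f(2.110000) = 6.330651 (opposite signs)
step 1: m = 1.402500, f(m) = -0.836594 < 0 → root in [1.402500, 2.110000]
step 2: m = 1.756250, f(m) = 2.087702 > 0 → root in [1.402500, 1.756250]
step 3: m = 1.579375, f(m) = 0.477323 > 0 → root in [1.402500, 1.579375]
step 4: m = 1.490937, f(m) = -0.214618 < 0 → root in [1.490937, 1.579375]
step 5: m = 1.535156, f(m) = 0.122347 > 0 → root in [1.490937, 1.535156]
Midpoint of [1.490937, 1.535156] = 1.513047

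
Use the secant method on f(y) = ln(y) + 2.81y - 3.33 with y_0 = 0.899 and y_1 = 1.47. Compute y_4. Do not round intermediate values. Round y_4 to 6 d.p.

f(y_0) = -0.910282, f(y_1) = 1.185962
y_2 = 1.470000 - (1.185962)·(1.470000 - 0.899000)/(1.185962 - (-0.910282)) = 1.146953; f(y_2) = 0.030049
y_3 = 1.146953 - (0.030049)·(1.146953 - 1.470000)/(0.030049 - (1.185962)) = 1.138556; f(y_3) = -0.000898
y_4 = 1.138556 - (-0.000898)·(1.138556 - 1.146953)/(-0.000898 - (0.030049)) = 1.138799; f(y_4) = 0.000001

1.138799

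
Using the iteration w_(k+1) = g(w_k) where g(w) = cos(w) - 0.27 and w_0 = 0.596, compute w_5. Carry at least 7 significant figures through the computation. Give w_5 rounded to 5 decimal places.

0.57008

w_1 = g(0.596000) = 0.557588
w_2 = g(0.557588) = 0.578534
w_3 = g(0.578534) = 0.567265
w_4 = g(0.567265) = 0.573374
w_5 = g(0.573374) = 0.570076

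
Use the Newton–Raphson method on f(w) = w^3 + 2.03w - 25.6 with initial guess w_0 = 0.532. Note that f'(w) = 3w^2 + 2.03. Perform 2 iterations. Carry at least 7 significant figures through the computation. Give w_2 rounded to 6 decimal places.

w_0 = 0.532000: f = -24.369471, f' = 2.879072 → w_1 = 0.532000 - (-24.369471)/(2.879072) = 8.996349
w_1 = 8.996349: f = 720.775843, f' = 244.832905 → w_2 = 8.996349 - (720.775843)/(244.832905) = 6.052399

6.052399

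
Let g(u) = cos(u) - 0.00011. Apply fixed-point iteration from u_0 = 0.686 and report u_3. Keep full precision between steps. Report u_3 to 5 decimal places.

0.75483

u_1 = g(0.686000) = 0.773676
u_2 = g(0.773676) = 0.715237
u_3 = g(0.715237) = 0.754828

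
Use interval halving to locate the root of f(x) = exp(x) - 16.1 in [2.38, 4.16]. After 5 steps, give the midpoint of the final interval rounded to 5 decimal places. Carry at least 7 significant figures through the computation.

2.79719

f(2.380000) = -5.295097, f(4.160000) = 47.971523 (opposite signs)
step 1: m = 3.270000, f(m) = 10.211339 > 0 → root in [2.380000, 3.270000]
step 2: m = 2.825000, f(m) = 0.760945 > 0 → root in [2.380000, 2.825000]
step 3: m = 2.602500, f(m) = -2.602561 < 0 → root in [2.602500, 2.825000]
step 4: m = 2.713750, f(m) = -1.014259 < 0 → root in [2.713750, 2.825000]
step 5: m = 2.769375, f(m) = -0.151337 < 0 → root in [2.769375, 2.825000]
Midpoint of [2.769375, 2.825000] = 2.797188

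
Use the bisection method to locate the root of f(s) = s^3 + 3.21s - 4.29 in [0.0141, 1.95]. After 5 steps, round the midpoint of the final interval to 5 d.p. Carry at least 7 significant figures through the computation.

1.01230

f(0.014100) = -4.244736, f(1.950000) = 9.384375 (opposite signs)
step 1: m = 0.982050, f(m) = -0.190509 < 0 → root in [0.982050, 1.950000]
step 2: m = 1.466025, f(m) = 3.566764 > 0 → root in [0.982050, 1.466025]
step 3: m = 1.224037, f(m) = 1.473096 > 0 → root in [0.982050, 1.224037]
step 4: m = 1.103044, f(m) = 0.592850 > 0 → root in [0.982050, 1.103044]
step 5: m = 1.042547, f(m) = 0.189724 > 0 → root in [0.982050, 1.042547]
Midpoint of [0.982050, 1.042547] = 1.012298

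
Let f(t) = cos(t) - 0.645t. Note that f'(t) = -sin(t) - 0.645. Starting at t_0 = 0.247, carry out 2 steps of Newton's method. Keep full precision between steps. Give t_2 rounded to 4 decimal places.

t_0 = 0.247000: f = 0.810335, f' = -0.889496 → t_1 = 0.247000 - (0.810335)/(-0.889496) = 1.158005
t_1 = 1.158005: f = -0.345745, f' = -1.561005 → t_2 = 1.158005 - (-0.345745)/(-1.561005) = 0.936516

0.9365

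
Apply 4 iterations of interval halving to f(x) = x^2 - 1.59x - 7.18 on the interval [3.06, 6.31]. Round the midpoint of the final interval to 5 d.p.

3.56781

f(3.060000) = -2.681800, f(6.310000) = 22.603200 (opposite signs)
step 1: m = 4.685000, f(m) = 7.320075 > 0 → root in [3.060000, 4.685000]
step 2: m = 3.872500, f(m) = 1.658981 > 0 → root in [3.060000, 3.872500]
step 3: m = 3.466250, f(m) = -0.676448 < 0 → root in [3.466250, 3.872500]
step 4: m = 3.669375, f(m) = 0.450007 > 0 → root in [3.466250, 3.669375]
Midpoint of [3.466250, 3.669375] = 3.567812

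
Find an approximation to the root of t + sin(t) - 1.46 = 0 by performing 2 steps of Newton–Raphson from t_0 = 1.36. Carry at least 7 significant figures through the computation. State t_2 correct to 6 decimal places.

Newton update: t ← t − f(t)/f'(t).
f'(t) = 1 + cos(t)
t_0 = 1.360000: f = 0.877865, f' = 1.209239 → t_1 = 1.360000 - (0.877865)/(1.209239) = 0.634035
t_1 = 0.634035: f = -0.233564, f' = 1.805644 → t_2 = 0.634035 - (-0.233564)/(1.805644) = 0.763388

0.763388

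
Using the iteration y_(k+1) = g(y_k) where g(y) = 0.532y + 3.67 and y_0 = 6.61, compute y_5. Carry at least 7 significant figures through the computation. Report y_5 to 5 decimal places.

y_1 = g(6.610000) = 7.186520
y_2 = g(7.186520) = 7.493229
y_3 = g(7.493229) = 7.656398
y_4 = g(7.656398) = 7.743204
y_5 = g(7.743204) = 7.789384

7.78938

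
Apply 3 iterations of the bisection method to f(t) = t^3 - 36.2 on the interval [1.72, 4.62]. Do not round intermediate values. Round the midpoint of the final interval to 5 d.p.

f(1.720000) = -31.111552, f(4.620000) = 62.411128 (opposite signs)
step 1: m = 3.170000, f(m) = -4.344987 < 0 → root in [3.170000, 4.620000]
step 2: m = 3.895000, f(m) = 22.891142 > 0 → root in [3.170000, 3.895000]
step 3: m = 3.532500, f(m) = 7.880500 > 0 → root in [3.170000, 3.532500]
Midpoint of [3.170000, 3.532500] = 3.351250

3.35125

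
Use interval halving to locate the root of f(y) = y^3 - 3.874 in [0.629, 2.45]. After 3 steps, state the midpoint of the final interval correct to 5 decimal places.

f(0.629000) = -3.625142, f(2.450000) = 10.832125 (opposite signs)
step 1: m = 1.539500, f(m) = -0.225292 < 0 → root in [1.539500, 2.450000]
step 2: m = 1.994750, f(m) = 4.063165 > 0 → root in [1.539500, 1.994750]
step 3: m = 1.767125, f(m) = 1.644256 > 0 → root in [1.539500, 1.767125]
Midpoint of [1.539500, 1.767125] = 1.653313

1.65331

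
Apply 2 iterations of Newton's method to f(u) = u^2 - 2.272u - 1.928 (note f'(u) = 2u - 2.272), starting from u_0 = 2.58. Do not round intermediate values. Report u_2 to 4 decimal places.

u_0 = 2.580000: f = -1.133360, f' = 2.888000 → u_1 = 2.580000 - (-1.133360)/(2.888000) = 2.972438
u_1 = 2.972438: f = 0.154007, f' = 3.672875 → u_2 = 2.972438 - (0.154007)/(3.672875) = 2.930507

2.9305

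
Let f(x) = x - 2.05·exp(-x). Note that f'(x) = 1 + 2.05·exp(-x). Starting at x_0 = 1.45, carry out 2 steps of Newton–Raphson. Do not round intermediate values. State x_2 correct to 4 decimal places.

0.8629

x_0 = 1.450000: f = 0.969131, f' = 1.480869 → x_1 = 1.450000 - (0.969131)/(1.480869) = 0.795566
x_1 = 0.795566: f = -0.129651, f' = 1.925218 → x_2 = 0.795566 - (-0.129651)/(1.925218) = 0.862910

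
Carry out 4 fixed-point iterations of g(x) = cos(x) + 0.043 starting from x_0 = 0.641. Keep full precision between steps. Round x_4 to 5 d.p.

x_1 = g(0.641000) = 0.844498
x_2 = g(0.844498) = 0.707107
x_3 = g(0.707107) = 0.803245
x_4 = g(0.803245) = 0.737375

0.73738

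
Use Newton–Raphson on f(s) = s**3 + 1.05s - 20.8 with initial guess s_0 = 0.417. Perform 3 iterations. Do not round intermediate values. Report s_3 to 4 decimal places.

5.9982

f'(s) = 3s**2 + 1.05
s_0 = 0.417000: f = -20.289638, f' = 1.571667 → s_1 = 0.417000 - (-20.289638)/(1.571667) = 13.326629
s_1 = 13.326629: f = 2359.989622, f' = 533.847142 → s_2 = 13.326629 - (2359.989622)/(533.847142) = 8.905908
s_2 = 8.905908: f = 694.924959, f' = 238.995571 → s_3 = 8.905908 - (694.924959)/(238.995571) = 5.998218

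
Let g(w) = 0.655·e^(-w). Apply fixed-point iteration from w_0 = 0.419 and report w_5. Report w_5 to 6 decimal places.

w_1 = g(0.419000) = 0.430796
w_2 = g(0.430796) = 0.425744
w_3 = g(0.425744) = 0.427901
w_4 = g(0.427901) = 0.426979
w_5 = g(0.426979) = 0.427373

0.427373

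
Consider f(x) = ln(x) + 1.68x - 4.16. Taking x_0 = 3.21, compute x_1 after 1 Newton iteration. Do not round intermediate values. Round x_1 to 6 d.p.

Newton update: x ← x − f(x)/f'(x).
f'(x) = 1/x + 1.68
x_0 = 3.210000: f = 2.399071, f' = 1.991526 → x_1 = 3.210000 - (2.399071)/(1.991526) = 2.005361

2.005361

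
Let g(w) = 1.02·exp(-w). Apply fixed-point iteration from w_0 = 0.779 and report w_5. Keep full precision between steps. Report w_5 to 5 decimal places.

w_1 = g(0.779000) = 0.468042
w_2 = g(0.468042) = 0.638752
w_3 = g(0.638752) = 0.538510
w_4 = g(0.538510) = 0.595290
w_5 = g(0.595290) = 0.562431

0.56243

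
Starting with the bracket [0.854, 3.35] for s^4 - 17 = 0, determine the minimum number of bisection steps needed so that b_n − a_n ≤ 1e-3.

12

Initial width b − a = 3.35 − 0.854 = 2.496000.
After n steps the width is (b−a)/2^n; need (b−a)/2^n ≤ 1e-3.
So n ≥ log₂(2.496000/1e-3) = log₂(2496.0000) ≈ 11.2854.
Hence n = 12.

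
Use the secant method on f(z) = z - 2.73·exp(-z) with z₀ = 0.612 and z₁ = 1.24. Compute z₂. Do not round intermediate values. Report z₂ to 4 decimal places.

1.0257

Secant update: z_(k+1) = z_k − f(z_k)·(z_k − z_(k-1))/(f(z_k) − f(z_(k-1))).
f(z_0) = -0.868384, f(z_1) = 0.449981
z_2 = 1.240000 - (0.449981)·(1.240000 - 0.612000)/(0.449981 - (-0.868384)) = 1.025653; f(z_2) = 0.046777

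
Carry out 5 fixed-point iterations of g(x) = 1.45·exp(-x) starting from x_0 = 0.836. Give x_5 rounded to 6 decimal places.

0.689974

x_1 = g(0.836000) = 0.628489
x_2 = g(0.628489) = 0.773426
x_3 = g(0.773426) = 0.669073
x_4 = g(0.669073) = 0.742666
x_5 = g(0.742666) = 0.689974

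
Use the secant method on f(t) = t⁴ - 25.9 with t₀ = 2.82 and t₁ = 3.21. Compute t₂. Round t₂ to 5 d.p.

f(t_0) = 37.340666, f(t_1) = 80.274477
t_2 = 3.210000 - (80.274477)·(3.210000 - 2.820000)/(80.274477 - (37.340666)) = 2.480807; f(t_2) = 11.976665

2.48081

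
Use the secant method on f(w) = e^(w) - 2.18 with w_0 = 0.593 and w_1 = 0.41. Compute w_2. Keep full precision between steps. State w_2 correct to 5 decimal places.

0.81713

Secant update: w_(k+1) = w_k − f(w_k)·(w_k − w_(k-1))/(f(w_k) − f(w_(k-1))).
f(w_0) = -0.370591, f(w_1) = -0.673182
w_2 = 0.410000 - (-0.673182)·(0.410000 - 0.593000)/(-0.673182 - (-0.370591)) = 0.817125; f(w_2) = 0.083982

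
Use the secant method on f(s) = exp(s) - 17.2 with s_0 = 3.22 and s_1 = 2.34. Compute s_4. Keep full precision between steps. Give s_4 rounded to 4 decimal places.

2.8436

f(s_0) = 7.828120, f(s_1) = -6.818763
s_2 = 2.340000 - (-6.818763)·(2.340000 - 3.220000)/(-6.818763 - (7.828120)) = 2.749678; f(s_2) = -1.562398
s_3 = 2.749678 - (-1.562398)·(2.749678 - 2.340000)/(-1.562398 - (-6.818763)) = 2.871451; f(s_3) = 0.462626
s_4 = 2.871451 - (0.462626)·(2.871451 - 2.749678)/(0.462626 - (-1.562398)) = 2.843631; f(s_4) = -0.021967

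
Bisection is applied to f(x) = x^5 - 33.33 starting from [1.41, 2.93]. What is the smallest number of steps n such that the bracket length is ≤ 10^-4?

Initial width b − a = 2.93 − 1.41 = 1.520000.
After n steps the width is (b−a)/2^n; need (b−a)/2^n ≤ 10^-4.
So n ≥ log₂(1.520000/10^-4) = log₂(15200.0000) ≈ 13.8918.
Hence n = 14.

14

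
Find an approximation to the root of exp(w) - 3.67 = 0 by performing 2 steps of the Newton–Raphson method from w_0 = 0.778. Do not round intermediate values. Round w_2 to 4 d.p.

1.3129

f'(w) = exp(w)
w_0 = 0.778000: f = -1.492886, f' = 2.177114 → w_1 = 0.778000 - (-1.492886)/(2.177114) = 1.463718
w_1 = 1.463718: f = 0.651999, f' = 4.321999 → w_2 = 1.463718 - (0.651999)/(4.321999) = 1.312862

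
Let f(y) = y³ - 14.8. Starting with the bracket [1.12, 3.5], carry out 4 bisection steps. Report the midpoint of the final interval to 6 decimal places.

f(1.120000) = -13.395072, f(3.500000) = 28.075000 (opposite signs)
step 1: m = 2.310000, f(m) = -2.473609 < 0 → root in [2.310000, 3.500000]
step 2: m = 2.905000, f(m) = 9.715368 > 0 → root in [2.310000, 2.905000]
step 3: m = 2.607500, f(m) = 2.928539 > 0 → root in [2.310000, 2.607500]
step 4: m = 2.458750, f(m) = 0.064254 > 0 → root in [2.310000, 2.458750]
Midpoint of [2.310000, 2.458750] = 2.384375

2.384375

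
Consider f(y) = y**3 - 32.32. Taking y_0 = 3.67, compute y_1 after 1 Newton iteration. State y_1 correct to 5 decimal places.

3.24653

Newton update: y ← y − f(y)/f'(y).
f'(y) = 3y**2
y_0 = 3.670000: f = 17.110863, f' = 40.406700 → y_1 = 3.670000 - (17.110863)/(40.406700) = 3.246534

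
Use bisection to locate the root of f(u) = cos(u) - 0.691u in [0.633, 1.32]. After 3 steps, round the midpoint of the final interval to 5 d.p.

0.93356

f(0.633000) = 0.368853, f(1.320000) = -0.663945 (opposite signs)
step 1: m = 0.976500, f(m) = -0.114836 < 0 → root in [0.633000, 0.976500]
step 2: m = 0.804750, f(m) = 0.137209 > 0 → root in [0.804750, 0.976500]
step 3: m = 0.890625, f(m) = 0.013504 > 0 → root in [0.890625, 0.976500]
Midpoint of [0.890625, 0.976500] = 0.933563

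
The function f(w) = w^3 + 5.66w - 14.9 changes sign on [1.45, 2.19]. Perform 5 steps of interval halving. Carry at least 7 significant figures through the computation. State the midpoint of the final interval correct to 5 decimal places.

f(1.450000) = -3.644375, f(2.190000) = 7.998859 (opposite signs)
step 1: m = 1.820000, f(m) = 1.429768 > 0 → root in [1.450000, 1.820000]
step 2: m = 1.635000, f(m) = -1.275177 < 0 → root in [1.635000, 1.820000]
step 3: m = 1.727500, f(m) = 0.032953 > 0 → root in [1.635000, 1.727500]
step 4: m = 1.681250, f(m) = -0.631901 < 0 → root in [1.681250, 1.727500]
step 5: m = 1.704375, f(m) = -0.302209 < 0 → root in [1.704375, 1.727500]
Midpoint of [1.704375, 1.727500] = 1.715937

1.71594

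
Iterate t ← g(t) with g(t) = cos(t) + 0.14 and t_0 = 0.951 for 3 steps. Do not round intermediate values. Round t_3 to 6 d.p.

t_1 = g(0.951000) = 0.720869
t_2 = g(0.720869) = 0.891232
t_3 = g(0.891232) = 0.768454

0.768454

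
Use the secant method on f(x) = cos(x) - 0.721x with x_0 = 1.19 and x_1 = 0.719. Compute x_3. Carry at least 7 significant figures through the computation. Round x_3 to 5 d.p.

Secant update: x_(k+1) = x_k − f(x_k)·(x_k − x_(k-1))/(f(x_k) − f(x_(k-1))).
f(x_0) = -0.486330, f(x_1) = 0.234066
x_2 = 0.719000 - (0.234066)·(0.719000 - 1.190000)/(0.234066 - (-0.486330)) = 0.872034; f(x_2) = 0.014534
x_3 = 0.872034 - (0.014534)·(0.872034 - 0.719000)/(0.014534 - (0.234066)) = 0.882166; f(x_3) = -0.000561

0.88217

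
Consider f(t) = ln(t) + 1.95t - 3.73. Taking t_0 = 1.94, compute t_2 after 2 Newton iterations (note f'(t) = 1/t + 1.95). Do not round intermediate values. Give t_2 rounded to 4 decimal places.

1.6546

t_0 = 1.940000: f = 0.715688, f' = 2.465464 → t_1 = 1.940000 - (0.715688)/(2.465464) = 1.649715
t_1 = 1.649715: f = -0.012454, f' = 2.556165 → t_2 = 1.649715 - (-0.012454)/(2.556165) = 1.654587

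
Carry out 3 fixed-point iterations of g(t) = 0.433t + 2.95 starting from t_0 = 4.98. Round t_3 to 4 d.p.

5.1847

t_1 = g(4.980000) = 5.106340
t_2 = g(5.106340) = 5.161045
t_3 = g(5.161045) = 5.184733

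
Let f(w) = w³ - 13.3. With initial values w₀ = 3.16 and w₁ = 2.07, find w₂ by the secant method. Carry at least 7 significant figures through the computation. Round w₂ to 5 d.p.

f(w_0) = 18.254496, f(w_1) = -4.430257
w_2 = 2.070000 - (-4.430257)·(2.070000 - 3.160000)/(-4.430257 - (18.254496)) = 2.282873; f(w_2) = -1.402781

2.28287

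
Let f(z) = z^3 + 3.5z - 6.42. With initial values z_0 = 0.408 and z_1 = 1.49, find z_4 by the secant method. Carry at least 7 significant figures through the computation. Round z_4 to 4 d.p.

1.2616

f(z_0) = -4.924083, f(z_1) = 2.102949
z_2 = 1.490000 - (2.102949)·(1.490000 - 0.408000)/(2.102949 - (-4.924083)) = 1.166195; f(z_2) = -0.752283
z_3 = 1.166195 - (-0.752283)·(1.166195 - 1.490000)/(-0.752283 - (2.102949)) = 1.251509; f(z_3) = -0.079509
z_4 = 1.251509 - (-0.079509)·(1.251509 - 1.166195)/(-0.079509 - (-0.752283)) = 1.261592; f(z_4) = 0.003539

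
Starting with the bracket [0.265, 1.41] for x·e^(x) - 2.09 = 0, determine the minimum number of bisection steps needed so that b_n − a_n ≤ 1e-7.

24

Initial width b − a = 1.41 − 0.265 = 1.145000.
After n steps the width is (b−a)/2^n; need (b−a)/2^n ≤ 1e-7.
So n ≥ log₂(1.145000/1e-7) = log₂(11450000.0000) ≈ 23.4488.
Hence n = 24.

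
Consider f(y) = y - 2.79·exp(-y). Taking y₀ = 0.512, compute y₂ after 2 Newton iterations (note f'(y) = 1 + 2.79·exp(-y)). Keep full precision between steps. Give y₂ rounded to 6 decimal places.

y_0 = 0.512000: f = -1.160035, f' = 2.672035 → y_1 = 0.512000 - (-1.160035)/(2.672035) = 0.946139
y_1 = 0.946139: f = -0.137042, f' = 2.083181 → y_2 = 0.946139 - (-0.137042)/(2.083181) = 1.011924

1.011924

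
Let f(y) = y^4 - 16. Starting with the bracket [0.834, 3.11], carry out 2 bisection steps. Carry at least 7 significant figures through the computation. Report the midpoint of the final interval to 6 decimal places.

2.256500

f(0.834000) = -15.516202, f(3.110000) = 77.549518 (opposite signs)
step 1: m = 1.972000, f(m) = -0.877359 < 0 → root in [1.972000, 3.110000]
step 2: m = 2.541000, f(m) = 25.688730 > 0 → root in [1.972000, 2.541000]
Midpoint of [1.972000, 2.541000] = 2.256500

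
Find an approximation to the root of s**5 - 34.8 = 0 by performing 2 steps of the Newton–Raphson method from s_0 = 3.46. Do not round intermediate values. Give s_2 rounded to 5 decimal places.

2.36384

f'(s) = 5s**4
s_0 = 3.460000: f = 461.084455, f' = 716.596033 → s_1 = 3.460000 - (461.084455)/(716.596033) = 2.816563
s_1 = 2.816563: f = 142.454509, f' = 314.664564 → s_2 = 2.816563 - (142.454509)/(314.664564) = 2.363844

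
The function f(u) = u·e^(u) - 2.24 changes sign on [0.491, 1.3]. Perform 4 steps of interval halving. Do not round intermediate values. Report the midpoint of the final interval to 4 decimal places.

0.9208

f(0.491000) = -1.437731, f(1.300000) = 2.530086 (opposite signs)
step 1: m = 0.895500, f(m) = -0.047315 < 0 → root in [0.895500, 1.300000]
step 2: m = 1.097750, f(m) = 1.050411 > 0 → root in [0.895500, 1.097750]
step 3: m = 0.996625, f(m) = 0.459980 > 0 → root in [0.895500, 0.996625]
step 4: m = 0.946063, f(m) = 0.196630 > 0 → root in [0.895500, 0.946063]
Midpoint of [0.895500, 0.946063] = 0.920781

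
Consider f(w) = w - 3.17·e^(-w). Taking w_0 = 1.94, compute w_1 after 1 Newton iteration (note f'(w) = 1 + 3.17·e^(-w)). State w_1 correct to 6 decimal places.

0.920133

w_0 = 1.940000: f = 1.484458, f' = 1.455542 → w_1 = 1.940000 - (1.484458)/(1.455542) = 0.920133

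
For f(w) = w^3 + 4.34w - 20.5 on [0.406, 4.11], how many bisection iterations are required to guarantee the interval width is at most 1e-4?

Initial width b − a = 4.11 − 0.406 = 3.704000.
After n steps the width is (b−a)/2^n; need (b−a)/2^n ≤ 1e-4.
So n ≥ log₂(3.704000/1e-4) = log₂(37040.0000) ≈ 15.1768.
Hence n = 16.

16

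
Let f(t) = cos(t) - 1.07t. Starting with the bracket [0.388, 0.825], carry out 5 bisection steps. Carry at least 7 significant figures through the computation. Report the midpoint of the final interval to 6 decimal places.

0.708922

f(0.388000) = 0.510508, f(0.825000) = -0.204193 (opposite signs)
step 1: m = 0.606500, f(m) = 0.172693 > 0 → root in [0.606500, 0.825000]
step 2: m = 0.715750, f(m) = -0.011251 < 0 → root in [0.606500, 0.715750]
step 3: m = 0.661125, f(m) = 0.081898 > 0 → root in [0.661125, 0.715750]
step 4: m = 0.688438, f(m) = 0.035612 > 0 → root in [0.688438, 0.715750]
step 5: m = 0.702094, f(m) = 0.012251 > 0 → root in [0.702094, 0.715750]
Midpoint of [0.702094, 0.715750] = 0.708922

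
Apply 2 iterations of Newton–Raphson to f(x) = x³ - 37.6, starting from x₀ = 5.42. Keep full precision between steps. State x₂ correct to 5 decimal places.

f'(x) = 3x²
x_0 = 5.420000: f = 121.620088, f' = 88.129200 → x_1 = 5.420000 - (121.620088)/(88.129200) = 4.039980
x_1 = 4.039980: f = 28.338268, f' = 48.964307 → x_2 = 4.039980 - (28.338268)/(48.964307) = 3.461226

3.46123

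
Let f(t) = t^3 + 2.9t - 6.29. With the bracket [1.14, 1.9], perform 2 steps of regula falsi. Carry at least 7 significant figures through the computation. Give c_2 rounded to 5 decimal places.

1.32801

f(1.140000) = -1.502456, f(1.900000) = 6.079000
step 1: c = 1.290613, f(c) = -0.397471 < 0 → new bracket [1.290613, 1.900000]
step 2: c = 1.328012, f(c) = -0.096661 < 0 → new bracket [1.328012, 1.900000]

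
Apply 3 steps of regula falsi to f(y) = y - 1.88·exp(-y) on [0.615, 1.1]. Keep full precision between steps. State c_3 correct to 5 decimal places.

0.82442

False-position update: c = (a·f(b) − b·f(a))/(f(b) − f(a)); replace the endpoint whose sign matches f(c).
f(0.615000) = -0.401405, f(1.100000) = 0.474202
step 1: c = 0.837339, f(c) = 0.023560 > 0 → new bracket [0.615000, 0.837339]
step 2: c = 0.825012, f(c) = 0.001141 > 0 → new bracket [0.615000, 0.825012]
step 3: c = 0.824417, f(c) = 0.000055 > 0 → new bracket [0.615000, 0.824417]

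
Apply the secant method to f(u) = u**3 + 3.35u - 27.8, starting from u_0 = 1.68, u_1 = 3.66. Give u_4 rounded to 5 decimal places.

f(u_0) = -17.430368, f(u_1) = 33.488896
u_2 = 3.660000 - (33.488896)·(3.660000 - 1.680000)/(33.488896 - (-17.430368)) = 2.357781; f(u_2) = -6.794212
u_3 = 2.357781 - (-6.794212)·(2.357781 - 3.660000)/(-6.794212 - (33.488896)) = 2.577416; f(u_3) = -2.043702
u_4 = 2.577416 - (-2.043702)·(2.577416 - 2.357781)/(-2.043702 - (-6.794212)) = 2.671904; f(u_4) = 0.225785

2.67190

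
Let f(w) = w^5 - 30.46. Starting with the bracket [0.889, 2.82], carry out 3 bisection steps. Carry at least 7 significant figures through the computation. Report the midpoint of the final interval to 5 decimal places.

f(0.889000) = -29.904724, f(2.820000) = 147.878677 (opposite signs)
step 1: m = 1.854500, f(m) = -8.525174 < 0 → root in [1.854500, 2.820000]
step 2: m = 2.337250, f(m) = 39.287050 > 0 → root in [1.854500, 2.337250]
step 3: m = 2.095875, f(m) = 9.981466 > 0 → root in [1.854500, 2.095875]
Midpoint of [1.854500, 2.095875] = 1.975187

1.97519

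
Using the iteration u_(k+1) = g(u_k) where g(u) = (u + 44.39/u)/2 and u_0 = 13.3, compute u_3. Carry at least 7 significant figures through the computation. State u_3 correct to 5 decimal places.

6.66457

u_1 = g(13.300000) = 8.318797
u_2 = g(8.318797) = 6.827453
u_3 = g(6.827453) = 6.664573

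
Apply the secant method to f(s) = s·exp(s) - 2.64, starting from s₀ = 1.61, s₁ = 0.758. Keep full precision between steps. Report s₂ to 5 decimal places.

Secant update: s_(k+1) = s_k − f(s_k)·(s_k − s_(k-1))/(f(s_k) − f(s_(k-1))).
f(s_0) = 5.414526, f(s_1) = -1.022425
s_2 = 0.758000 - (-1.022425)·(0.758000 - 1.610000)/(-1.022425 - (5.414526)) = 0.893329; f(s_2) = -0.457374

0.89333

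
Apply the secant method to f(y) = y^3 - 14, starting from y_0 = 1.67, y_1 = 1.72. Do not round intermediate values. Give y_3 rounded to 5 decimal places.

2.30326

Secant update: y_(k+1) = y_k − f(y_k)·(y_k − y_(k-1))/(f(y_k) − f(y_(k-1))).
f(y_0) = -9.342537, f(y_1) = -8.911552
y_2 = 1.720000 - (-8.911552)·(1.720000 - 1.670000)/(-8.911552 - (-9.342537)) = 2.753859; f(y_2) = 6.884543
y_3 = 2.753859 - (6.884543)·(2.753859 - 1.720000)/(6.884543 - (-8.911552)) = 2.303264; f(y_3) = -1.781134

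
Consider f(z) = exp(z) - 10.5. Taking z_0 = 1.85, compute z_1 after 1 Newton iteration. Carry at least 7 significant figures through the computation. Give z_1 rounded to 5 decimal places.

2.50099

f'(z) = exp(z)
z_0 = 1.850000: f = -4.140180, f' = 6.359820 → z_1 = 1.850000 - (-4.140180)/(6.359820) = 2.500990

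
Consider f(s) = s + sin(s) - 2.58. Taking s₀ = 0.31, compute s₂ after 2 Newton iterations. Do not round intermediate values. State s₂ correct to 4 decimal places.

f'(s) = 1 + cos(s)
s_0 = 0.310000: f = -1.964941, f' = 1.952334 → s_1 = 0.310000 - (-1.964941)/(1.952334) = 1.316458
s_1 = 1.316458: f = -0.295712, f' = 1.251605 → s_2 = 1.316458 - (-0.295712)/(1.251605) = 1.552724

1.5527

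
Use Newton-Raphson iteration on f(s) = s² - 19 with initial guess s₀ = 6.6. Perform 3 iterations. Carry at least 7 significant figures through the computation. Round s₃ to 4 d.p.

4.3589

f'(s) = 2s
s_0 = 6.600000: f = 24.560000, f' = 13.200000 → s_1 = 6.600000 - (24.560000)/(13.200000) = 4.739394
s_1 = 4.739394: f = 3.461855, f' = 9.478788 → s_2 = 4.739394 - (3.461855)/(9.478788) = 4.374173
s_2 = 4.374173: f = 0.133387, f' = 8.748345 → s_3 = 4.374173 - (0.133387)/(8.748345) = 4.358926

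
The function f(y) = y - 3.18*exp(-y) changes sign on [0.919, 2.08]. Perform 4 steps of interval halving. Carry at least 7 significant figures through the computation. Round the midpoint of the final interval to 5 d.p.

f(0.919000) = -0.349558, f(2.080000) = 1.682722 (opposite signs)
step 1: m = 1.499500, f(m) = 0.789591 > 0 → root in [0.919000, 1.499500]
step 2: m = 1.209250, f(m) = 0.260271 > 0 → root in [0.919000, 1.209250]
step 3: m = 1.064125, f(m) = -0.033069 < 0 → root in [1.064125, 1.209250]
step 4: m = 1.136687, f(m) = 0.116289 > 0 → root in [1.064125, 1.136687]
Midpoint of [1.064125, 1.136687] = 1.100406

1.10041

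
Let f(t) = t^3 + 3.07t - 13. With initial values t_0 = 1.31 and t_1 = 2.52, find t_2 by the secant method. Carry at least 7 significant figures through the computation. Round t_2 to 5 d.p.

f(t_0) = -6.730209, f(t_1) = 10.739408
t_2 = 2.520000 - (10.739408)·(2.520000 - 1.310000)/(10.739408 - (-6.730209)) = 1.776155; f(t_2) = -1.943918

1.77616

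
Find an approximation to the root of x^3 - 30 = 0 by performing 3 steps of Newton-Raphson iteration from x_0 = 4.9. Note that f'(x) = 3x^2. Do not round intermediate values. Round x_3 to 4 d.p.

3.1095

x_0 = 4.900000: f = 87.649000, f' = 72.030000 → x_1 = 4.900000 - (87.649000)/(72.030000) = 3.683160
x_1 = 3.683160: f = 19.964516, f' = 40.696998 → x_2 = 3.683160 - (19.964516)/(40.696998) = 3.192595
x_2 = 3.192595: f = 2.541043, f' = 30.577988 → x_3 = 3.192595 - (2.541043)/(30.577988) = 3.109495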